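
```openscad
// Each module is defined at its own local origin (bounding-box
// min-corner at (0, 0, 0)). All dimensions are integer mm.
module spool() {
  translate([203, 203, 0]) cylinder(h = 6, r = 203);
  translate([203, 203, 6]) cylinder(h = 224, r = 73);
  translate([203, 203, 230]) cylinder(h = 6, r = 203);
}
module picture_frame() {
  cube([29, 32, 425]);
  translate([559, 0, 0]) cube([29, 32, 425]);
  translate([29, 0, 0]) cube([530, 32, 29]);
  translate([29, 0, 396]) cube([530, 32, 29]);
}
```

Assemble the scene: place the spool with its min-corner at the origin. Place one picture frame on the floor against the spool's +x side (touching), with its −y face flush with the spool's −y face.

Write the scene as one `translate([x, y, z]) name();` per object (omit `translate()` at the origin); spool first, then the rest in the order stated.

spool();
translate([406, 0, 0]) picture_frame();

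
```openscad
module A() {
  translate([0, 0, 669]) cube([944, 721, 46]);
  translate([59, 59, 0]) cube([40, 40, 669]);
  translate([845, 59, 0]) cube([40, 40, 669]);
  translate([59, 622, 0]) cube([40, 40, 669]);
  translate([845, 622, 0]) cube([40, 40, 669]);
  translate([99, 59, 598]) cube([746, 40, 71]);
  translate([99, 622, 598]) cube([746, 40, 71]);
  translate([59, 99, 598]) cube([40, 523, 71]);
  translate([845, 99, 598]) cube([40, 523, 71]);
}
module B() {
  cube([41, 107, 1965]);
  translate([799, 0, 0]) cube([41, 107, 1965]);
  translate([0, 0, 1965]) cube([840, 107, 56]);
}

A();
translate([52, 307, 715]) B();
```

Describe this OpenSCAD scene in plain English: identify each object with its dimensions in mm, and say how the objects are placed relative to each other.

A is a rectangular dining table. The top is 944×721×46 mm with its upper surface at z = 715 mm. It stands on four 40×40 mm square legs, each inset 59 mm from the nearest pair of top edges, running from the floor to the underside of the top. Four apron rails, 40 mm thick and 71 mm tall, run between adjacent legs with their top edges flush with the underside of the top and their outer faces flush with the legs' outer faces.

B is a rectangular door frame: two vertical jambs of 41×107 mm section, 1965 mm tall, with a clear opening 758 mm wide between their inner faces. A header 56 mm tall and 107 mm deep lies on top of the jambs and spans the full outside width.

The door frame is on top of the table, centred.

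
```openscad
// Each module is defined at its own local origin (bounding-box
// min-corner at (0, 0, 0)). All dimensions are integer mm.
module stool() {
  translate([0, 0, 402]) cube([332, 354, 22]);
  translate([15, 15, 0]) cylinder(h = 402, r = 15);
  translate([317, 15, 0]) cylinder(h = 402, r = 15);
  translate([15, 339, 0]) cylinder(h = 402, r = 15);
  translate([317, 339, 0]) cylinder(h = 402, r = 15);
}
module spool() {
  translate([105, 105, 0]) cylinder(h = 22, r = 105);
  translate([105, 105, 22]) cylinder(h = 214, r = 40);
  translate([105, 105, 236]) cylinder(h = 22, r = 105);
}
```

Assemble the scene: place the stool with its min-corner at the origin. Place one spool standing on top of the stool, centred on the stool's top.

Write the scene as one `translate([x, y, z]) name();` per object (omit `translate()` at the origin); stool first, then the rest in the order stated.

stool();
translate([61, 72, 424]) spool();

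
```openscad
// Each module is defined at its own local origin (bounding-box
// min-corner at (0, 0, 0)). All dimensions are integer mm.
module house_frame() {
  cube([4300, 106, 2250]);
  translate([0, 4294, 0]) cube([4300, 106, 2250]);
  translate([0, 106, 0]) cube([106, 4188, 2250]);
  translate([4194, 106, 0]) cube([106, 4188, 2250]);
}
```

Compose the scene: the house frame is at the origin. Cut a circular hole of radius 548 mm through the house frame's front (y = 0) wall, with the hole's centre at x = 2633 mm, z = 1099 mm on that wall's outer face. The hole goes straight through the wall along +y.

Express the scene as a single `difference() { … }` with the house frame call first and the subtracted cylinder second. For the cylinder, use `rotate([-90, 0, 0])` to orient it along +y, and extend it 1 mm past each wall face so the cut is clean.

difference() {
  house_frame();
  translate([2633, -1, 1099]) rotate([-90, 0, 0]) cylinder(h = 108, r = 548);
}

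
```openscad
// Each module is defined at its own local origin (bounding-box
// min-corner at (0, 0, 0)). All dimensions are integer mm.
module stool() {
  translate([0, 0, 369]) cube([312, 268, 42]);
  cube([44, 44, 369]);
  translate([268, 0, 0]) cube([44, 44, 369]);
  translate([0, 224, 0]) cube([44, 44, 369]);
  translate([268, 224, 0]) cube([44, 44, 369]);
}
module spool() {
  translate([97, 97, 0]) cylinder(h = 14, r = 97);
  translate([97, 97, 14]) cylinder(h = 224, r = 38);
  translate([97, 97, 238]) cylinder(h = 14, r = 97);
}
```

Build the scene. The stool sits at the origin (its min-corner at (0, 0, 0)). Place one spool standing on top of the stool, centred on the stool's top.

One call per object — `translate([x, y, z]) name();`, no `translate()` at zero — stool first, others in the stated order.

stool();
translate([59, 37, 411]) spool();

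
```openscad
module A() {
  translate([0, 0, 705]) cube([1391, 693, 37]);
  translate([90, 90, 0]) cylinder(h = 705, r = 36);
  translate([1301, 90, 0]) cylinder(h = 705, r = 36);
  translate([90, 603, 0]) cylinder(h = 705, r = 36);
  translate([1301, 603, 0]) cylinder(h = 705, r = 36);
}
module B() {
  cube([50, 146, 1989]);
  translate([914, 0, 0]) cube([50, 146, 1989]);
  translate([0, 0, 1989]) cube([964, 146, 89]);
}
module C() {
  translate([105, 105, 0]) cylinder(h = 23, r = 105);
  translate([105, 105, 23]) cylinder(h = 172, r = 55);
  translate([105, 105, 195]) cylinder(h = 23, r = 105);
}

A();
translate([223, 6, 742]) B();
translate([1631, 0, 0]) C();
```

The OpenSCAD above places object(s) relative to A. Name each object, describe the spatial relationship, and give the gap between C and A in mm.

The spool's nearest face is 240 mm from the table's +x face.

A is a table. B is a door frame. C is a spool. The door frame is on top of the table. The spool is on the floor beside the table on its +x side. The gap between the spool and the table is 240 mm.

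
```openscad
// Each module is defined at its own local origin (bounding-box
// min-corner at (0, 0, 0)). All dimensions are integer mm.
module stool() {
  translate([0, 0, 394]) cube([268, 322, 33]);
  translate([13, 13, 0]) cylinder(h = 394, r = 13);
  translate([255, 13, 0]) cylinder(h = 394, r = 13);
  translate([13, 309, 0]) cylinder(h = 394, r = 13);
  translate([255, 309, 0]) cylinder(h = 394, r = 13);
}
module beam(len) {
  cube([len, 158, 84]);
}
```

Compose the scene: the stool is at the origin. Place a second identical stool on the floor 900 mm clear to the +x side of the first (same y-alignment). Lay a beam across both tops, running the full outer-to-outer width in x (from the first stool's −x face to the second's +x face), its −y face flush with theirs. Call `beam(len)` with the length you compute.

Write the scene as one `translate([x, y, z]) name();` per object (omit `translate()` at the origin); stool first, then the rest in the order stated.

stool();
translate([1168, 0, 0]) stool();
translate([0, 0, 427]) beam(1436);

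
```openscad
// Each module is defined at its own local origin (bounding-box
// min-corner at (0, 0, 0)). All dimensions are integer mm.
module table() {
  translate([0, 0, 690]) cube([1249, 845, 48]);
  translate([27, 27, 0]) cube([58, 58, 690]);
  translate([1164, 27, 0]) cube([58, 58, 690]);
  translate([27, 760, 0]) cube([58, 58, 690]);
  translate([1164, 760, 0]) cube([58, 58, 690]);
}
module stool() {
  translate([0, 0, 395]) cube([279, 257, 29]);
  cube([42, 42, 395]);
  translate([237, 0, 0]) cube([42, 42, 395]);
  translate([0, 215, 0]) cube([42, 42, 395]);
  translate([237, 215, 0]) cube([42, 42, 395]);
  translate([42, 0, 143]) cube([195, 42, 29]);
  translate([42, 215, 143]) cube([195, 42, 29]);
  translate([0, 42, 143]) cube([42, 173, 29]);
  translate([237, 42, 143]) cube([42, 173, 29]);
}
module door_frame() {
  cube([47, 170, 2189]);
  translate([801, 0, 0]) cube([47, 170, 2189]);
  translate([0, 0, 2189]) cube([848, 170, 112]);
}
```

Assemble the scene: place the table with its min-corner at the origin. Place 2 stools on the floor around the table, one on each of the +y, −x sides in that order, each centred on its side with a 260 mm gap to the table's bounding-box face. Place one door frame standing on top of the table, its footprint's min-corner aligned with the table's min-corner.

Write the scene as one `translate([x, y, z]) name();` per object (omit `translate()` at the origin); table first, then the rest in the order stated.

table();
translate([485, 1105, 0]) stool();
translate([-539, 294, 0]) stool();
translate([0, 0, 738]) door_frame();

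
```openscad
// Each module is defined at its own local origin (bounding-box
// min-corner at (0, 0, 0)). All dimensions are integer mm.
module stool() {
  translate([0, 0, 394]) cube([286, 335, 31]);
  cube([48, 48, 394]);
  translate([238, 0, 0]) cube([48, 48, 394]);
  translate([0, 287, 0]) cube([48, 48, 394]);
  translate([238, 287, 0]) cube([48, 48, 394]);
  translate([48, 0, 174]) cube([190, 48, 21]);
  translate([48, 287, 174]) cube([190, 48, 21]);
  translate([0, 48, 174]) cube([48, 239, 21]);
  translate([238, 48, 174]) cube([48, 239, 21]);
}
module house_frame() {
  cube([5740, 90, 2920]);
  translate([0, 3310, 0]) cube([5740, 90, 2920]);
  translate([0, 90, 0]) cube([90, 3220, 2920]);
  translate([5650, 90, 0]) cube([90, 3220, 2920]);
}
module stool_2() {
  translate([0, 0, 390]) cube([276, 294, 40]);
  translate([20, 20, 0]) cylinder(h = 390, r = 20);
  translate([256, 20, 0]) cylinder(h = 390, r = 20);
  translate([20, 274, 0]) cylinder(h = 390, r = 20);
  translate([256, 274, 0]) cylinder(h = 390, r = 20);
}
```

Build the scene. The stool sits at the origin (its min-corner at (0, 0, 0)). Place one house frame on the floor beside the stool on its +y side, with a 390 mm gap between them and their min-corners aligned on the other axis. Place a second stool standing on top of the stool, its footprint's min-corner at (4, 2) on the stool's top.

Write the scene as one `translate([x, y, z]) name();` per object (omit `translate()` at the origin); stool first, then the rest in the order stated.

stool();
translate([0, 725, 0]) house_frame();
translate([4, 2, 425]) stool_2();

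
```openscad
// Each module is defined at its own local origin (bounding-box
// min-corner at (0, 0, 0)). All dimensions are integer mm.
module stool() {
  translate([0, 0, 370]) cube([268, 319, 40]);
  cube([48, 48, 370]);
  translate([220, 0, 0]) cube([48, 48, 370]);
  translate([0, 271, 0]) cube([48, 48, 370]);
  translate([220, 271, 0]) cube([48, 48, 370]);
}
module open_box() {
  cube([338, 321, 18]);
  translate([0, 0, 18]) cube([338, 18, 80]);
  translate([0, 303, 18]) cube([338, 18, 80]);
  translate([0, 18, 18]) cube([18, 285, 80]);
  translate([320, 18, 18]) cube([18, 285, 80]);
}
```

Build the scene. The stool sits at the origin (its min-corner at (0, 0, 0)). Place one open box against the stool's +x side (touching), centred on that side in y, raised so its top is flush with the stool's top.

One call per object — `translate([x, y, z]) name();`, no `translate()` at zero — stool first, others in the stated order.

stool();
translate([268, -1, 312]) open_box();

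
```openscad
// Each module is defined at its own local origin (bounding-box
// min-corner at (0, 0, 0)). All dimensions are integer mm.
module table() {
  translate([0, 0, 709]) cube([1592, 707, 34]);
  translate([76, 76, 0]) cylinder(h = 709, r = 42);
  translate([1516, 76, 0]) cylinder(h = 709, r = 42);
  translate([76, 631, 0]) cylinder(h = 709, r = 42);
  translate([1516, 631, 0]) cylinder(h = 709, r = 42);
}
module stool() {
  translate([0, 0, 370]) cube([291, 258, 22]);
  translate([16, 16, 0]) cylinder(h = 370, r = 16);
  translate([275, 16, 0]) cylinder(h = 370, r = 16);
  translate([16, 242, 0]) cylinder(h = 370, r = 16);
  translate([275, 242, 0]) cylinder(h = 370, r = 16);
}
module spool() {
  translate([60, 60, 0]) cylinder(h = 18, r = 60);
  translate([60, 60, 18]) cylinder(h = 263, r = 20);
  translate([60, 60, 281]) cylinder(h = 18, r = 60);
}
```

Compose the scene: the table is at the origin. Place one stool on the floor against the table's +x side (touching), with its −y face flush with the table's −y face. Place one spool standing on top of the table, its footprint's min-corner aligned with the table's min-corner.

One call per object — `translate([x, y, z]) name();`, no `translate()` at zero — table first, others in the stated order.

table();
translate([1592, 0, 0]) stool();
translate([0, 0, 743]) spool();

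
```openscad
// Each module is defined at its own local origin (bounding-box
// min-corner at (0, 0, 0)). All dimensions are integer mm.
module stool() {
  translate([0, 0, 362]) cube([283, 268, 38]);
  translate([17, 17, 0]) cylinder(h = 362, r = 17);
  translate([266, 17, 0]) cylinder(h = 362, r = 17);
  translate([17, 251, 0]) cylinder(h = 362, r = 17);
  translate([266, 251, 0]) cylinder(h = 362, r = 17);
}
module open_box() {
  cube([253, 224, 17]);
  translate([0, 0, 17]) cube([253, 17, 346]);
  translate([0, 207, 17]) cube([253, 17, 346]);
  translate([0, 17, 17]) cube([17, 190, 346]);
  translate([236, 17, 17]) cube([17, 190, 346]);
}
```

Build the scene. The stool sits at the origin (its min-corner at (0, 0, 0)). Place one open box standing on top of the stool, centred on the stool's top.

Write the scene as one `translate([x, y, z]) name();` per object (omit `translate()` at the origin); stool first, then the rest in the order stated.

stool();
translate([15, 22, 400]) open_box();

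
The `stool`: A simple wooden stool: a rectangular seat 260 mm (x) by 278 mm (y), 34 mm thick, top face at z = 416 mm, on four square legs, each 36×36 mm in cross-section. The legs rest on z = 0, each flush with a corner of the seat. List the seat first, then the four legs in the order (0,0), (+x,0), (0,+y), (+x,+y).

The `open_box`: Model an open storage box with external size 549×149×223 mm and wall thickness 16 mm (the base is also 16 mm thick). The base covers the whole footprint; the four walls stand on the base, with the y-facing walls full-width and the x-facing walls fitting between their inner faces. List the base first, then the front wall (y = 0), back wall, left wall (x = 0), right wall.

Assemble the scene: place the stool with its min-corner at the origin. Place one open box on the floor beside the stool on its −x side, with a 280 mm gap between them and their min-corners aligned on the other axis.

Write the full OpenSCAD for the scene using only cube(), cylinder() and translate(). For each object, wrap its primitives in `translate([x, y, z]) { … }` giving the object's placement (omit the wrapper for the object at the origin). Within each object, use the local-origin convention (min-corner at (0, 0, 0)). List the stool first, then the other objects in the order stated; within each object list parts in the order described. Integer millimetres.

translate([0, 0, 382]) cube([260, 278, 34]);
cube([36, 36, 382]);
translate([224, 0, 0]) cube([36, 36, 382]);
translate([0, 242, 0]) cube([36, 36, 382]);
translate([224, 242, 0]) cube([36, 36, 382]);
translate([-829, 0, 0]) {
  cube([549, 149, 16]);
  translate([0, 0, 16]) cube([549, 16, 207]);
  translate([0, 133, 16]) cube([549, 16, 207]);
  translate([0, 16, 16]) cube([16, 117, 207]);
  translate([533, 16, 16]) cube([16, 117, 207]);
}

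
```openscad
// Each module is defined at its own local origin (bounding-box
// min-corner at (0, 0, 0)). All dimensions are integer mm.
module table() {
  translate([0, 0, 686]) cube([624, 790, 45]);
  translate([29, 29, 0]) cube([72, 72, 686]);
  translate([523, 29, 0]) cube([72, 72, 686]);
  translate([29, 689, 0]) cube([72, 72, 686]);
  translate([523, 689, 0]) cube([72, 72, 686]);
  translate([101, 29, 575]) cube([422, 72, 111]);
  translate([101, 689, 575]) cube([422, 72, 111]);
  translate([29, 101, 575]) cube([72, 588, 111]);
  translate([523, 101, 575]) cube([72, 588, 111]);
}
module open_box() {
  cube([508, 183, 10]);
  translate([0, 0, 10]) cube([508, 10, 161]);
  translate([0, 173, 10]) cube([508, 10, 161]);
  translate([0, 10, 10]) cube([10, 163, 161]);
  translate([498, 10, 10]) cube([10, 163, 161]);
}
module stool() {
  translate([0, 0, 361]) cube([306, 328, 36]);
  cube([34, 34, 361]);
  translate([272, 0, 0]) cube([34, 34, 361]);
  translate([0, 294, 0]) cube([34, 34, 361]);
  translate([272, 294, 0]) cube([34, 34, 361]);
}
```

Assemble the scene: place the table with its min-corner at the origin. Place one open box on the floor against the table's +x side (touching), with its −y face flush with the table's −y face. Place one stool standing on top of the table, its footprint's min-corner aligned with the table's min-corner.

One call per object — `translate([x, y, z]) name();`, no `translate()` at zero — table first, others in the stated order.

table();
translate([624, 0, 0]) open_box();
translate([0, 0, 731]) stool();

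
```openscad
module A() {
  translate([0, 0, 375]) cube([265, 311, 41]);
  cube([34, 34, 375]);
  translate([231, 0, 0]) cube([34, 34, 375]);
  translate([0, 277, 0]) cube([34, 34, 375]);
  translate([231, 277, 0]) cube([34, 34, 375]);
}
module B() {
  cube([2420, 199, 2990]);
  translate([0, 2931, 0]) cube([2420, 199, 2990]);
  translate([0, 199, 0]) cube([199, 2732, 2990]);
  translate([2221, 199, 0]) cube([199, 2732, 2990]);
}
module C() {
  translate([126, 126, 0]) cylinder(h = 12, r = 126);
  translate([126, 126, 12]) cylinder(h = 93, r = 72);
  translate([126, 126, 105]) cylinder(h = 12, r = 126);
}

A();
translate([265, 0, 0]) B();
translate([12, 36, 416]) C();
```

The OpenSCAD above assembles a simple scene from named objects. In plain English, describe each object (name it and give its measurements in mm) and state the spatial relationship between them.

A is a four-legged stool. The seat is 265×311 mm, 41 mm thick, top at z = 416 mm. It stands on four square legs, each 34×34 mm in cross-section, from z = 0 to the seat underside, each flush with a corner of the seat.

B is the wall frame of a small rectangular building: four walls, each 2990 mm tall and 199 mm thick, enclosing a footprint 2420 mm (x) by 3130 mm (y) outside-to-outside, with no floor or roof. The front and back walls (the −y and +y sides) span the full width; the two side walls fit between them.

C is a spool: two coaxial disc flanges of radius 126 mm and thickness 12 mm, joined by a core cylinder of radius 72 mm and height 93 mm. The lower flange rests on z = 0 and the three cylinders share a vertical axis.

The house frame is against the stool's +x side, with their −y faces flush. The spool is on top of the stool.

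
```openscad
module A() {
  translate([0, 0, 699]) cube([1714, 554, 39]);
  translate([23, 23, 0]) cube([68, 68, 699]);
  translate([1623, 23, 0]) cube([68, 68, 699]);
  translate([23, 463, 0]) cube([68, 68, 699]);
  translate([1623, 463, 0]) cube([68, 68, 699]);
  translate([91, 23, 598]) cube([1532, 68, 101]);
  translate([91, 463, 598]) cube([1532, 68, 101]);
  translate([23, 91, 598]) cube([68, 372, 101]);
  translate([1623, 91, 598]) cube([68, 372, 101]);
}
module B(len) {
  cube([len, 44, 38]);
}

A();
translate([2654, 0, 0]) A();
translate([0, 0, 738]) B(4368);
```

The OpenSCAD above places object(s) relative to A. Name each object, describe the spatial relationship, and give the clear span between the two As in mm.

A is a table. B is a beam. A beam spans the tops of two tables. The clear span between the two tables is 940 mm.

Second table starts at x = 2654; first ends at x = 1714; clear span = 2654 − 1714 = 940 mm.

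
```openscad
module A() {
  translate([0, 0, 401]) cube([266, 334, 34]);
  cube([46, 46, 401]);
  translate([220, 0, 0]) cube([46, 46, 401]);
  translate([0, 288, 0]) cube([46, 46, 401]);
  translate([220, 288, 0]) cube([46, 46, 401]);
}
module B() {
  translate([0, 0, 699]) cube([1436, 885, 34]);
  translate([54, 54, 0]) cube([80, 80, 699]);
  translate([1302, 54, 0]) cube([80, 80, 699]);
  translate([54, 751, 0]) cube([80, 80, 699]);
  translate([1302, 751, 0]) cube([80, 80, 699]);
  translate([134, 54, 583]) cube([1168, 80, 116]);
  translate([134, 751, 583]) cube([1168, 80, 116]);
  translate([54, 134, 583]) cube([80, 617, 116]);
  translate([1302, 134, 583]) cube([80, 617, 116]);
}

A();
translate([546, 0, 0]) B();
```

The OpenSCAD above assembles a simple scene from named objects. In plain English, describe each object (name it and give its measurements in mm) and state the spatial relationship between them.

A is a simple wooden stool: a rectangular seat 266 mm (x) by 334 mm (y), 34 mm thick, top face at z = 435 mm, on four square legs, each 46×46 mm in cross-section. The legs rest on z = 0, each flush with a corner of the seat.

B is a table with a 1436×885 mm rectangular top, 34 mm thick, top surface at z = 733 mm, supported by four 80×80 mm square legs, each inset 54 mm from the nearest pair of top edges, running from the floor. Four apron rails, 80 mm thick and 116 mm tall, run between adjacent legs with their top edges flush with the underside of the top and their outer faces flush with the legs' outer faces.

The table is on the floor beside the stool on its +x side.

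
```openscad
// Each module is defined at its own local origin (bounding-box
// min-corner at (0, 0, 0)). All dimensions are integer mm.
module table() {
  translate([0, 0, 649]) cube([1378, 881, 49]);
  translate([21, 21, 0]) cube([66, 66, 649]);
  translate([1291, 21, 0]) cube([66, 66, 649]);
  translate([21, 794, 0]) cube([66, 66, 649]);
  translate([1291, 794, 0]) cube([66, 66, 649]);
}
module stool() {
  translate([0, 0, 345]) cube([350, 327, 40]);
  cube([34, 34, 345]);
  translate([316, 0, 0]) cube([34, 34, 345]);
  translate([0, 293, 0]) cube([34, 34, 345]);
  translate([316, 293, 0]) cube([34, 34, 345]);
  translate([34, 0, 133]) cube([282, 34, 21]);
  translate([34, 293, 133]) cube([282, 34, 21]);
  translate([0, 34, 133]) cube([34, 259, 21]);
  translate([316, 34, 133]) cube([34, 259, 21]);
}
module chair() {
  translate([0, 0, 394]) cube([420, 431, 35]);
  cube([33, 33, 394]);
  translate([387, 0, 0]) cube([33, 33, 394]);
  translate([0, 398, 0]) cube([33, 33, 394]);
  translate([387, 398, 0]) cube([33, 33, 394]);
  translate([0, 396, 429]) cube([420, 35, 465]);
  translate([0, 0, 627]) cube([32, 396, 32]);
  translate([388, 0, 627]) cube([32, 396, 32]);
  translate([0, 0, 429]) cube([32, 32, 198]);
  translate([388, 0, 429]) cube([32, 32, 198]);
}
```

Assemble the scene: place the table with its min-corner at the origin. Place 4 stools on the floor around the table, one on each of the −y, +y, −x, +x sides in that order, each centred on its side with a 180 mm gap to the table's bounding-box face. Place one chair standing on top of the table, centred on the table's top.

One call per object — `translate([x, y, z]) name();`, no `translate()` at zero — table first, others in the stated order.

table();
translate([514, -507, 0]) stool();
translate([514, 1061, 0]) stool();
translate([-530, 277, 0]) stool();
translate([1558, 277, 0]) stool();
translate([479, 225, 698]) chair();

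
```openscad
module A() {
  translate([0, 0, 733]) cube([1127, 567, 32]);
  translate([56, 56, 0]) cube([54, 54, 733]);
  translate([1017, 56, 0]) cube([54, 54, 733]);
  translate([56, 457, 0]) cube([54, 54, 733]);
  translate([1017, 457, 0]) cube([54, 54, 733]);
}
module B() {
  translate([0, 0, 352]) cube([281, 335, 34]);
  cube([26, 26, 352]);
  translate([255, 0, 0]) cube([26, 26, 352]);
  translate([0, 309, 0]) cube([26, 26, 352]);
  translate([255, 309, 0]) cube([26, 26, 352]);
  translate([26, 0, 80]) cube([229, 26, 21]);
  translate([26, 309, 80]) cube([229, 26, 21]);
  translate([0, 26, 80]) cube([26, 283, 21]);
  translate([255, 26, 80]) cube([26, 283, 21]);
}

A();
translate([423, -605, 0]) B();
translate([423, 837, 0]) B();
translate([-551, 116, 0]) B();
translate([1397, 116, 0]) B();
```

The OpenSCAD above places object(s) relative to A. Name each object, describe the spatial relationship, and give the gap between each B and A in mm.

A is a table. B is a stool. Four stools sit around the table at the −y, +y, −x, +x sides. The gap between each stool and the table is 270 mm.

Each stool's nearest face is 270 mm from the table's bounding box.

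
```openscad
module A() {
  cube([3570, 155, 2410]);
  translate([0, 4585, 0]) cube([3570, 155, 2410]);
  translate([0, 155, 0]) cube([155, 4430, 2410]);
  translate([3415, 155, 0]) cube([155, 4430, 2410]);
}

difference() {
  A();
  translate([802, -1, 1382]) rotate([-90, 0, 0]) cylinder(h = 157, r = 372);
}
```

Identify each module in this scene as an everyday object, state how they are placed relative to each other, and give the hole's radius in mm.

A is a house frame. The house frame has a circular hole through its front wall. The hole's radius is 372 mm.

The subtracted cylinder has r = 372 mm.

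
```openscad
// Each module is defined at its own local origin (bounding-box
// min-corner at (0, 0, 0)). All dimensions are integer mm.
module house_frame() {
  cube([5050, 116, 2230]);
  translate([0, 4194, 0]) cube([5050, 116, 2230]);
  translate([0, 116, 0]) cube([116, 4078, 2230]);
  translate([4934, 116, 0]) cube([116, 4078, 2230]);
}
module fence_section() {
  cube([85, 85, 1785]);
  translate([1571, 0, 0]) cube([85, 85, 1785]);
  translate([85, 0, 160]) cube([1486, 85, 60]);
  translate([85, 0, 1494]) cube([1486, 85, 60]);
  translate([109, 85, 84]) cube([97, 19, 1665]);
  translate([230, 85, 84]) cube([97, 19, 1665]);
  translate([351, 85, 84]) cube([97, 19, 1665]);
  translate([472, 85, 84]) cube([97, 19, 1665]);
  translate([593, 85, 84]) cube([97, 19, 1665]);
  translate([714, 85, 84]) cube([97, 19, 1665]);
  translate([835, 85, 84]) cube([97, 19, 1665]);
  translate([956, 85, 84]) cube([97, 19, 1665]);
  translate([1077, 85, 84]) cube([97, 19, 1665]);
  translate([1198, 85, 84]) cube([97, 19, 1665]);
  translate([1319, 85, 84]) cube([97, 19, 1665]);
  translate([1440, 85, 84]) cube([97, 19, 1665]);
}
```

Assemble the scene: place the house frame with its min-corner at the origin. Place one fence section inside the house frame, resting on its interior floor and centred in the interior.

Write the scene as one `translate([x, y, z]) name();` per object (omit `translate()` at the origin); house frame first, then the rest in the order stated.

house_frame();
translate([1697, 2103, 0]) fence_section();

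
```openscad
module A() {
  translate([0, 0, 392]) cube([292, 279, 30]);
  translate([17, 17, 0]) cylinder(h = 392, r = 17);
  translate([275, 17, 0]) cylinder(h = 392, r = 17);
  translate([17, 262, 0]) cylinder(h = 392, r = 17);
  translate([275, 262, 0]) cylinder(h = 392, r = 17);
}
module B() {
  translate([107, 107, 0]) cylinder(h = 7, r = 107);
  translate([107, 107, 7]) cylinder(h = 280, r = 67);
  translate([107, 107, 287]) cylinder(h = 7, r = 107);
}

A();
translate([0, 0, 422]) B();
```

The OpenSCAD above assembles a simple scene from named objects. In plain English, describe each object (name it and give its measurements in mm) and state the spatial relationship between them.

A is a four-legged stool. The seat is 292×279 mm, 30 mm thick, top at z = 422 mm. It stands on four round legs, each 34 mm in diameter, from z = 0 to the seat underside, each leg's axis is inset half a diameter from the nearest pair of seat edges (so the leg's bounding box is flush with the corner).

B is a spool: two coaxial disc flanges of radius 107 mm and thickness 7 mm, joined by a core cylinder of radius 67 mm and height 280 mm. The lower flange rests on z = 0 and the three cylinders share a vertical axis.

The spool is on top of the stool.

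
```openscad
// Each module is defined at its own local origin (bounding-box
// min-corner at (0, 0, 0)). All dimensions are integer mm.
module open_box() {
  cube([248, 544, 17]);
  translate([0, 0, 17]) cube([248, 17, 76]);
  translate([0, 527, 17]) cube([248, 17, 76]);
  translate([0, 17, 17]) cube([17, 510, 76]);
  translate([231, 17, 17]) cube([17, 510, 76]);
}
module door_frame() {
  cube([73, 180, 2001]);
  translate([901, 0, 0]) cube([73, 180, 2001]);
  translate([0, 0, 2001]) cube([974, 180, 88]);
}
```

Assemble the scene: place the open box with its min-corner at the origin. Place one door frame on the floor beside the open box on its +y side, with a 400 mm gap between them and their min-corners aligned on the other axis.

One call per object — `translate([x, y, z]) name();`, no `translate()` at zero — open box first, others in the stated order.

open_box();
translate([0, 944, 0]) door_frame();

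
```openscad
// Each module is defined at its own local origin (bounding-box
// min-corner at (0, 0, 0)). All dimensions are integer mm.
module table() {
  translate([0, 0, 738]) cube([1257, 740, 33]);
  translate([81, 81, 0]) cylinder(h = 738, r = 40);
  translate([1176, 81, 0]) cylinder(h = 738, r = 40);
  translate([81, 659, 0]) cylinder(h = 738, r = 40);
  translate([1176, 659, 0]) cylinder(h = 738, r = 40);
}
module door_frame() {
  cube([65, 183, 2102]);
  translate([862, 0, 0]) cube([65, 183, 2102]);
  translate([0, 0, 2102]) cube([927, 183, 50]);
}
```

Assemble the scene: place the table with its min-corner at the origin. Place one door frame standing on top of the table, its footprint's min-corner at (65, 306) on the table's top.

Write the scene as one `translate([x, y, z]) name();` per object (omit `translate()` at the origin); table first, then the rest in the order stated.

table();
translate([65, 306, 771]) door_frame();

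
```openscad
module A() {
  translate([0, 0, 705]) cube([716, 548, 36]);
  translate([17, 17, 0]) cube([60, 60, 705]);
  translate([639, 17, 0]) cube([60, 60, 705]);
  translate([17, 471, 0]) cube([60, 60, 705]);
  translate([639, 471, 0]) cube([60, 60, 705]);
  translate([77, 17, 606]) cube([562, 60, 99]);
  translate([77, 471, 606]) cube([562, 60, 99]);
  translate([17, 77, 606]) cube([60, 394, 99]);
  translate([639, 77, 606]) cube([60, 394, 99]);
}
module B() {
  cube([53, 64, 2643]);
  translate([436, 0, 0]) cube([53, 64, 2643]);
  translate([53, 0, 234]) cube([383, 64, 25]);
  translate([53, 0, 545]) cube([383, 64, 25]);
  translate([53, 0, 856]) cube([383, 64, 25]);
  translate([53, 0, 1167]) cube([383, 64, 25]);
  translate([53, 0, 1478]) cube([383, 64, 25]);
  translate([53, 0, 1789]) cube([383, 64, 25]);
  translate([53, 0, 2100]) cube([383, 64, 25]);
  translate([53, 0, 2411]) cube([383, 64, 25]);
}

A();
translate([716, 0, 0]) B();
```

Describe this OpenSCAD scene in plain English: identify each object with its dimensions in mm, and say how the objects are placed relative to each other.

A is a table: top 716 mm (x) × 548 mm (y), 36 mm thick, upper face at z = 741 mm, on four 60×60 mm square legs, each inset 17 mm from the nearest pair of top edges, running from z = 0 to the bottom of the top. Four apron rails, 60 mm thick and 99 mm tall, run between adjacent legs with their top edges flush with the underside of the top and their outer faces flush with the legs' outer faces.

B is a straight ladder. Two 53×64 mm vertical rails, 2643 mm tall, stand 489 mm apart (outside-to-outside) with their front faces coplanar on the −y side. 8 rungs, each 64 mm deep and 25 mm tall, span between the inner faces of the rails, front faces flush with the rails. The lowest rung's underside is at z = 234 mm and rungs are spaced 311 mm apart (underside to underside).

The ladder is against the table's +x side, with their −y faces flush.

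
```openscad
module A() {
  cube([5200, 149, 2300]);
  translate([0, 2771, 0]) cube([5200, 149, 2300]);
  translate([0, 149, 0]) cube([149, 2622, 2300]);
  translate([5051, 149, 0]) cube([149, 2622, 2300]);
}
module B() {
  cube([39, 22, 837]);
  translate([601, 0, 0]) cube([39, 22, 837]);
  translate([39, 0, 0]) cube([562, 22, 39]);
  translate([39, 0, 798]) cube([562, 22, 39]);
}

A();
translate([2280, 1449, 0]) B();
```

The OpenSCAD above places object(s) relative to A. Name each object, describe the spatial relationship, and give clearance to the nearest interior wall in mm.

Clearances: x = 2131, y = 1300; minimum 1300 mm.

A is a house frame. B is a picture frame. The picture frame sits inside the house frame, centred. The clearance to the nearest interior wall is 1300 mm.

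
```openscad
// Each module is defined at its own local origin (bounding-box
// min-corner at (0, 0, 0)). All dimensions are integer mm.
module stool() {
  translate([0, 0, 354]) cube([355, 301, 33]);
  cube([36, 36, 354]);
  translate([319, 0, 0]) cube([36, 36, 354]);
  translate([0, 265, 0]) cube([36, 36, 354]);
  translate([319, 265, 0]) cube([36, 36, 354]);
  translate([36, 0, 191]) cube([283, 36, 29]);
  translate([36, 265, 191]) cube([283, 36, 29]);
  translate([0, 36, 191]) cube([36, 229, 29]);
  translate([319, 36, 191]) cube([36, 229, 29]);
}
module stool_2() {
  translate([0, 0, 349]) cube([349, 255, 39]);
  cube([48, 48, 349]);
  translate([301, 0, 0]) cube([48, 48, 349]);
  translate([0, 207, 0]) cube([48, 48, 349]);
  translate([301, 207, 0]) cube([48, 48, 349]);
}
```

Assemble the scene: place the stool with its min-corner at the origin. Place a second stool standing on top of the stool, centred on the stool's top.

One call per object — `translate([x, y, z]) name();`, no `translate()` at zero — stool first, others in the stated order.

stool();
translate([3, 23, 387]) stool_2();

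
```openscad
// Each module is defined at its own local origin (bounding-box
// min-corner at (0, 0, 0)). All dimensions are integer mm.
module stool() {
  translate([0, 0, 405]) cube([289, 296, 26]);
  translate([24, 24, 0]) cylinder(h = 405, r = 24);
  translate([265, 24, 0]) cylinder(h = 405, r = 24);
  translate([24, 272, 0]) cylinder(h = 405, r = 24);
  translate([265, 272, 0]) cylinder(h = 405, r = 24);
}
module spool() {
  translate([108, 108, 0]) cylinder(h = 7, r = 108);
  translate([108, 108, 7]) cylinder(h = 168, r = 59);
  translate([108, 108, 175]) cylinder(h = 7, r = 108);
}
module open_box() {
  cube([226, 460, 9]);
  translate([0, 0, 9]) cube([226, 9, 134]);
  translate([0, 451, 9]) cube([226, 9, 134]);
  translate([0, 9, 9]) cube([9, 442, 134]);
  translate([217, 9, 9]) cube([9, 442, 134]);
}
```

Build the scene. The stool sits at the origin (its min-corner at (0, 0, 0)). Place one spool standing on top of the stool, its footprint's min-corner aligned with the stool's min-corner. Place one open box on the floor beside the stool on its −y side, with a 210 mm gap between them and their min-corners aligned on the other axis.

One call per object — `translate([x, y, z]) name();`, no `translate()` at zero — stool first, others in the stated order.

stool();
translate([0, 0, 431]) spool();
translate([0, -670, 0]) open_box();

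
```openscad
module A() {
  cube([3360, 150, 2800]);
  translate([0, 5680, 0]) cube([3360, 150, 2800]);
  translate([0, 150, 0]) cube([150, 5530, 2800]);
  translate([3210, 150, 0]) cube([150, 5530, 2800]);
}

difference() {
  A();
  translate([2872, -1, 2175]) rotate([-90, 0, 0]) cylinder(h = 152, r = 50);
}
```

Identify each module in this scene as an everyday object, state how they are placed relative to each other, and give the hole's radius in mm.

The subtracted cylinder has r = 50 mm.

A is a house frame. The house frame has a circular hole through its front wall. The hole's radius is 50 mm.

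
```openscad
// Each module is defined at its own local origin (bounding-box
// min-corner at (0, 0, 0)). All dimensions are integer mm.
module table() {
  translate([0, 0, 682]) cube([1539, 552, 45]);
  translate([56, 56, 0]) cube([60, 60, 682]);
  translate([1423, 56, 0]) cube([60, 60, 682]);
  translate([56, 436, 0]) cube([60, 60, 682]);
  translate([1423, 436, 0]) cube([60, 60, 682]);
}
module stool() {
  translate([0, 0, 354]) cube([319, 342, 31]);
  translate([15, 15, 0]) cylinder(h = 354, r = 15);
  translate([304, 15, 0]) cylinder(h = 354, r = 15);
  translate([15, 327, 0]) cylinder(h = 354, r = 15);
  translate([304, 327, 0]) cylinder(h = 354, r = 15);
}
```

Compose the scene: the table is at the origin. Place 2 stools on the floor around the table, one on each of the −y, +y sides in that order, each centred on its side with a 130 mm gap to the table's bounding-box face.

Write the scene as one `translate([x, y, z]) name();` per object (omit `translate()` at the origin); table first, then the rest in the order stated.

table();
translate([610, -472, 0]) stool();
translate([610, 682, 0]) stool();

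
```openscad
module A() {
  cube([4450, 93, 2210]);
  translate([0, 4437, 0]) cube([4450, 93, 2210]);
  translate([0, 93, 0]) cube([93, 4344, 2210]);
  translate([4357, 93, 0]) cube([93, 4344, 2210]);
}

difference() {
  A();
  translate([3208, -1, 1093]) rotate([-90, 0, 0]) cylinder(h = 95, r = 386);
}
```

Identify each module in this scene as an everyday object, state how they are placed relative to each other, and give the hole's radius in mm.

A is a house frame. The house frame has a circular hole through its front wall. The hole's radius is 386 mm.

The subtracted cylinder has r = 386 mm.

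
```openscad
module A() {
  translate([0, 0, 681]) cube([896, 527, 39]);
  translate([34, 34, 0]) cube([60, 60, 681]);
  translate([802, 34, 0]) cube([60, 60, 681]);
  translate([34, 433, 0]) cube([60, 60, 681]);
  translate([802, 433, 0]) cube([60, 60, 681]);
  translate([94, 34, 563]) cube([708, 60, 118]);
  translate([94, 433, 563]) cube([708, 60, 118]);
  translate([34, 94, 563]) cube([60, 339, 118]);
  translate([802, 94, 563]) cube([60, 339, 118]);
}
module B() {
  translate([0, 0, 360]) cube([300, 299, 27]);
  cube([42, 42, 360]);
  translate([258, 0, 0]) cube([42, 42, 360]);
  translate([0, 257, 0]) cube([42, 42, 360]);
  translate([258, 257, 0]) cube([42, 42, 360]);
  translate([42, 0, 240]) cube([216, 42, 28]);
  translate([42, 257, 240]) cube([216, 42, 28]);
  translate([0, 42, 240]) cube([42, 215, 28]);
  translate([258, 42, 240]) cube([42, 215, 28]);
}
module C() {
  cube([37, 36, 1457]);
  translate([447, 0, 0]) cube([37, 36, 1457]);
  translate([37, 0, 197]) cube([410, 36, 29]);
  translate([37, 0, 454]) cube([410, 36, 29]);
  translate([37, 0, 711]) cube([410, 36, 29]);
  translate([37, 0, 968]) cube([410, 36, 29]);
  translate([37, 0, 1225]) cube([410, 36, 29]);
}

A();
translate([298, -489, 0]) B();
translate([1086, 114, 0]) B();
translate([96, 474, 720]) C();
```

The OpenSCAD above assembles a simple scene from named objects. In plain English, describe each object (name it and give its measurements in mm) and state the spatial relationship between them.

A is a rectangular dining table. The top is 896×527×39 mm with its upper surface at z = 720 mm. It stands on four 60×60 mm square legs, each inset 34 mm from the nearest pair of top edges, running from the floor to the underside of the top. Four apron rails, 60 mm thick and 118 mm tall, run between adjacent legs with their top edges flush with the underside of the top and their outer faces flush with the legs' outer faces.

B is a simple wooden stool: a rectangular seat 300 mm (x) by 299 mm (y), 27 mm thick, top face at z = 387 mm, on four square legs, each 42×42 mm in cross-section. The legs rest on z = 0, each flush with a corner of the seat. Four stretchers, 42 mm wide and 28 mm tall, connect adjacent legs with their undersides at z = 240 mm, each running between the inner faces of the legs it joins and aligned with the legs' outer faces on the other axis.

C is a straight ladder. Two 37×36 mm vertical rails, 1457 mm tall, stand 484 mm apart (outside-to-outside) with their front faces coplanar on the −y side. 5 rungs, each 36 mm deep and 29 mm tall, span between the inner faces of the rails, front faces flush with the rails. The lowest rung's underside is at z = 197 mm and rungs are spaced 257 mm apart (underside to underside).

Two stools sit around the table at the −y, +x sides. The ladder is on top of the table.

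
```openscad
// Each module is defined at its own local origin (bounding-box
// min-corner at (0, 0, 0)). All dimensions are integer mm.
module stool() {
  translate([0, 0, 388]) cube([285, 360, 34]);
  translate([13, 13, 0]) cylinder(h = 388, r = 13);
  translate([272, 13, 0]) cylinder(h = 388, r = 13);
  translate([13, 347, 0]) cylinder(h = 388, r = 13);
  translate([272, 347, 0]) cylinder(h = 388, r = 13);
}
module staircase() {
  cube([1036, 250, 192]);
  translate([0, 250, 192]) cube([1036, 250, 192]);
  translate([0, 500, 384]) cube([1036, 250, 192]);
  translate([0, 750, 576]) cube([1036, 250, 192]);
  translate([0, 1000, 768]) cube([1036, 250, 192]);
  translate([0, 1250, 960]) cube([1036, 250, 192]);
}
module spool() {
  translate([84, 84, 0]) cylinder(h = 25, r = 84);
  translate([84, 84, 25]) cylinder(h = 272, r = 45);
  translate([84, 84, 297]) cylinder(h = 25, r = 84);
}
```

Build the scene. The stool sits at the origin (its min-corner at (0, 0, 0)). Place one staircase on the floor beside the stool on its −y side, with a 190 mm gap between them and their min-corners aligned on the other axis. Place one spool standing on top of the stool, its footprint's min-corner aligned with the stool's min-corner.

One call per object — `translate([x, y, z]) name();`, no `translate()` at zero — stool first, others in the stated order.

stool();
translate([0, -1690, 0]) staircase();
translate([0, 0, 422]) spool();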